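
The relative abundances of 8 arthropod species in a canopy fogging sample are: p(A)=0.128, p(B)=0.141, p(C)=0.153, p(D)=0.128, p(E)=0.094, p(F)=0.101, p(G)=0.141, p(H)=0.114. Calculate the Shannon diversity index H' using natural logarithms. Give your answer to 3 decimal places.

Each pᵢ ln pᵢ term (working shown to 5 dp, full precision carried): 0.128×(-2.05573)=-0.26313, 0.141×(-1.95900)=-0.27622, 0.153×(-1.87732)=-0.28723, 0.128×(-2.05573)=-0.26313, 0.094×(-2.36446)=-0.22226, 0.101×(-2.29263)=-0.23156, 0.141×(-1.95900)=-0.27622, 0.114×(-2.17156)=-0.24756.
Sum = -2.06730, so H' = 2.067.

2.067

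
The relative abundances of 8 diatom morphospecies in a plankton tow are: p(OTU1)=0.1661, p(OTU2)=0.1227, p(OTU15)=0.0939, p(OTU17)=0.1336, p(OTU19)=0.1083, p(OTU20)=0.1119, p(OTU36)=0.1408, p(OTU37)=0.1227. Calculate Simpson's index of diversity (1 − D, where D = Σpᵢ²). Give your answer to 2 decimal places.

D = 0.1661² + 0.1227² + 0.0939² + 0.1336² + 0.1083² + 0.1119² + 0.1408² + 0.1227² = 0.0276 + 0.0151 + 0.0088 + 0.0178 + 0.0117 + 0.0125 + 0.0198 + 0.0151 = 0.1284 (working shown to 4 dp, full precision carried).
So 1 − D = 0.8716, i.e. 0.87 to 2 decimal places.

0.87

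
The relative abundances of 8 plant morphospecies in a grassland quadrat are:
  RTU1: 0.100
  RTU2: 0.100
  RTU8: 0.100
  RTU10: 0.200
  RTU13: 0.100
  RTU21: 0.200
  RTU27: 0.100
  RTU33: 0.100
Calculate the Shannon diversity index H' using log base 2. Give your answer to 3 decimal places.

2.922

Each pᵢ log₂ pᵢ term (working shown to 5 dp, full precision carried): 0.1×(-3.32193)=-0.33219, 0.1×(-3.32193)=-0.33219, 0.1×(-3.32193)=-0.33219, 0.2×(-2.32193)=-0.46439, 0.1×(-3.32193)=-0.33219, 0.2×(-2.32193)=-0.46439, 0.1×(-3.32193)=-0.33219, 0.1×(-3.32193)=-0.33219.
Sum = -2.92193, so H' = 2.922.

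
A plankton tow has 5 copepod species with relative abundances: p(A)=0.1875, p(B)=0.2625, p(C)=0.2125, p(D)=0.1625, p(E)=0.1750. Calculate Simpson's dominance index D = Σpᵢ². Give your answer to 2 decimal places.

D = 0.1875² + 0.2625² + 0.2125² + 0.1625² + 0.175² = 0.0352 + 0.0689 + 0.0452 + 0.0264 + 0.0306 = 0.2062 (working shown to 4 dp, full precision carried).
To 2 decimal places, D = 0.21.

0.21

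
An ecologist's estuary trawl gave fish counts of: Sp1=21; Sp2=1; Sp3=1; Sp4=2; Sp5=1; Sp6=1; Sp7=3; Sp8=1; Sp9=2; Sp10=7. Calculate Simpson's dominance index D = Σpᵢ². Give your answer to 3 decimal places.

0.320

Total N = 21+1+1+2+1+1+3+1+2+7 = 40, so the proportions are 0.525, 0.025, 0.025, 0.05, 0.025, 0.025, 0.075, 0.025, 0.05, 0.175 (working shown to 5 dp, full precision carried).
D = 0.525² + 0.025² + 0.025² + 0.05² + 0.025² + 0.025² + 0.075² + 0.025² + 0.05² + 0.175² = 0.27563 + 0.00063 + 0.00063 + 0.00250 + 0.00063 + 0.00063 + 0.00562 + 0.00063 + 0.00250 + 0.03062 = 0.32000.
To 3 decimal places, D = 0.320.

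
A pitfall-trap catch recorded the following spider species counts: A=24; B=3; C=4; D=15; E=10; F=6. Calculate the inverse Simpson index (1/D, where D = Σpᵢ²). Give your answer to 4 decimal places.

3.9958

Total N = 24+3+4+15+10+6 = 62, so the proportions are 0.38709677, 0.0483871, 0.06451613, 0.24193548, 0.16129032, 0.09677419 (working shown to 8 dp, full precision carried).
D = 0.38709677² + 0.0483871² + 0.06451613² + 0.24193548² + 0.16129032² + 0.09677419² = 0.14984391 + 0.00234131 + 0.00416233 + 0.05853278 + 0.02601457 + 0.00936524 = 0.25026015.
So 1/D = 3.995842, i.e. 3.9958 to 4 decimal places.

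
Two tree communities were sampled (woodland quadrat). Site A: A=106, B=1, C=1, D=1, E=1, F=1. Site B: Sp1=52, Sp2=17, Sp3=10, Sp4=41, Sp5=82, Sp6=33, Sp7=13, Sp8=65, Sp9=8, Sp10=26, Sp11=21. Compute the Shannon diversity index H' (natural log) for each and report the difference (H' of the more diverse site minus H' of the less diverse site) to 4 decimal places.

1.9139

Site A: N=111, proportions 0.954955, 0.009009, 0.009009, 0.009009, 0.009009, 0.009009, giving H' = 0.256156 (working shown to 6 dp, full precision carried).
Site B: N=368, proportions 0.141304, 0.046196, 0.027174, 0.111413, 0.222826, 0.089674, 0.035326, 0.17663, 0.021739, 0.070652, 0.057065, giving H' = 2.170018.
Difference = |0.256156 − 2.170018| = 1.913862, i.e. 1.9139 to 4 decimal places.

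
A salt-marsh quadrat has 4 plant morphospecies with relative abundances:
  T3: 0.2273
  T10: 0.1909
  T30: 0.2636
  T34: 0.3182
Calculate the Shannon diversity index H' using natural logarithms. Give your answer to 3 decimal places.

1.369

Each pᵢ ln pᵢ term (working shown to 5 dp, full precision carried): 0.2273×(-1.48148)=-0.33674, 0.1909×(-1.65601)=-0.31613, 0.2636×(-1.33332)=-0.35146, 0.3182×(-1.14508)=-0.36436.
Sum = -1.36870, so H' = 1.369.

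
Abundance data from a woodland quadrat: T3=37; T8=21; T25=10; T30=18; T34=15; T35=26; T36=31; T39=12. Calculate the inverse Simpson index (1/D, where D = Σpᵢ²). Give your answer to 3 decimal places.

Total N = 37+21+10+18+15+26+31+12 = 170, so the proportions are 0.2176471, 0.1235294, 0.0588235, 0.1058824, 0.0882353, 0.1529412, 0.1823529, 0.0705882 (working shown to 7 dp, full precision carried).
D = 0.2176471² + 0.1235294² + 0.0588235² + 0.1058824² + 0.0882353² + 0.1529412² + 0.1823529² + 0.0705882² = 0.0473702 + 0.0152595 + 0.0034602 + 0.0112111 + 0.0077855 + 0.0233910 + 0.0332526 + 0.0049827 = 0.1467128.
So 1/D = 6.81604, i.e. 6.816 to 3 decimal places.

6.816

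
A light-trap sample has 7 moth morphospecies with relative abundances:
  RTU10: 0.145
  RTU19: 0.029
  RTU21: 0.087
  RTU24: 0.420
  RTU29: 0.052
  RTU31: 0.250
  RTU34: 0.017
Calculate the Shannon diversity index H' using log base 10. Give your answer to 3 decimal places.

Each pᵢ log₁₀ pᵢ term (working shown to 5 dp, full precision carried): 0.145×(-0.83863)=-0.12160, 0.029×(-1.53760)=-0.04459, 0.087×(-1.06048)=-0.09226, 0.42×(-0.37675)=-0.15824, 0.052×(-1.28400)=-0.06677, 0.25×(-0.60206)=-0.15051, 0.017×(-1.76955)=-0.03008.
Sum = -0.66405, so H' = 0.664.

0.664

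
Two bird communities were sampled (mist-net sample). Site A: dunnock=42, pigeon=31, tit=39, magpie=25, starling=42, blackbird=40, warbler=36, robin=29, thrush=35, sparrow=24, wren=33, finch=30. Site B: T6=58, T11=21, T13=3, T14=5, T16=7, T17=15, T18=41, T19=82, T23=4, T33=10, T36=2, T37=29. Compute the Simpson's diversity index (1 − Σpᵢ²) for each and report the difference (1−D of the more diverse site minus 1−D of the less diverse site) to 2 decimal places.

Site A: N=406, proportions 0.1034, 0.0764, 0.0961, 0.0616, 0.1034, 0.0985, 0.0887, 0.0714, 0.0862, 0.0591, 0.0813, 0.0739, giving 1−D = 0.9141 (working shown to 4 dp, full precision carried).
Site B: N=277, proportions 0.2094, 0.0758, 0.0108, 0.0181, 0.0253, 0.0542, 0.148, 0.296, 0.0144, 0.0361, 0.0072, 0.1047, giving 1−D = 0.8243.
Difference = |0.9141 − 0.8243| = 0.0898, i.e. 0.09 to 2 decimal places.

0.09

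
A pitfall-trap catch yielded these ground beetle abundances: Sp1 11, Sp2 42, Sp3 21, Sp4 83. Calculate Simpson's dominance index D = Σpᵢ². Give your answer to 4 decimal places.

0.3738

Total N = 11+42+21+83 = 157, so the proportions are 0.070064, 0.267516, 0.133758, 0.528662 (working shown to 6 dp, full precision carried).
D = 0.070064² + 0.267516² + 0.133758² + 0.528662² = 0.004909 + 0.071565 + 0.017891 + 0.279484 = 0.373849.
To 4 decimal places, D = 0.3738.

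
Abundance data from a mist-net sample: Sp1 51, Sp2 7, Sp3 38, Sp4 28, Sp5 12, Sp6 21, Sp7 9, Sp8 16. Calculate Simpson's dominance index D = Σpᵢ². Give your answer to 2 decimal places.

0.18

Total N = 51+7+38+28+12+21+9+16 = 182, so the proportions are 0.2802, 0.0385, 0.2088, 0.1538, 0.0659, 0.1154, 0.0495, 0.0879 (working shown to 4 dp, full precision carried).
D = 0.2802² + 0.0385² + 0.2088² + 0.1538² + 0.0659² + 0.1154² + 0.0495² + 0.0879² = 0.0785 + 0.0015 + 0.0436 + 0.0237 + 0.0043 + 0.0133 + 0.0024 + 0.0077 = 0.1751.
To 2 decimal places, D = 0.18.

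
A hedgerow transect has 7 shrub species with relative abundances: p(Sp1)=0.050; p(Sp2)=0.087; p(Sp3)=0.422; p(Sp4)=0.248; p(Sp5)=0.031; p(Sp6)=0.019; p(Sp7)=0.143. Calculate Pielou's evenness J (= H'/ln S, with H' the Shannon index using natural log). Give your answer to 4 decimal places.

H' = −Σ pᵢ ln pᵢ = −((-0.149787) + (-0.212441) + (-0.364080) + (-0.345793) + (-0.107687) + (-0.075303) + (-0.278122)) = 1.533213 (working shown to 6 dp, full precision carried).
With S = 7 species, ln S = 1.945910, so J = 1.533213/1.945910 = 0.787916, i.e. 0.7879 to 4 decimal places.

0.7879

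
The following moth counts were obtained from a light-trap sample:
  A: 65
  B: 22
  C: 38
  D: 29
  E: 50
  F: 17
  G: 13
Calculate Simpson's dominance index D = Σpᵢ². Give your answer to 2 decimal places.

0.18

Total N = 65+22+38+29+50+17+13 = 234, so the proportions are 0.2778, 0.094, 0.1624, 0.1239, 0.2137, 0.0726, 0.0556 (working shown to 4 dp, full precision carried).
D = 0.2778² + 0.094² + 0.1624² + 0.1239² + 0.2137² + 0.0726² + 0.0556² = 0.0772 + 0.0088 + 0.0264 + 0.0154 + 0.0457 + 0.0053 + 0.0031 = 0.1818.
To 2 decimal places, D = 0.18.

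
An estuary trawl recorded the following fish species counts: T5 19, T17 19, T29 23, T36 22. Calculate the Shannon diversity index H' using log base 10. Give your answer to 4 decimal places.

Total N = 19+19+23+22 = 83, so the proportions are 0.228916, 0.228916, 0.277108, 0.26506 (working shown to 6 dp, full precision carried).
Each pᵢ log₁₀ pᵢ term: 0.228916×(-0.640324)=-0.146580, 0.228916×(-0.640324)=-0.146580, 0.277108×(-0.557350)=-0.154446, 0.26506×(-0.576655)=-0.152848.
Sum = -0.600455, so H' = 0.6005.

0.6005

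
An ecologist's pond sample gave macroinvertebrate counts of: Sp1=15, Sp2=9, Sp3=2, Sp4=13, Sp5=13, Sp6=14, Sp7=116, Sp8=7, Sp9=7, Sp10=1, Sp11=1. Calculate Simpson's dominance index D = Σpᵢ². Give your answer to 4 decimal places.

Total N = 15+9+2+13+13+14+116+7+7+1+1 = 198, so the proportions are 0.075758, 0.045455, 0.010101, 0.065657, 0.065657, 0.070707, 0.585859, 0.035354, 0.035354, 0.005051, 0.005051 (working shown to 6 dp, full precision carried).
D = 0.075758² + 0.045455² + 0.010101² + 0.065657² + 0.065657² + 0.070707² + 0.585859² + 0.035354² + 0.035354² + 0.005051² + 0.005051² = 0.005739 + 0.002066 + 0.000102 + 0.004311 + 0.004311 + 0.004999 + 0.343230 + 0.001250 + 0.001250 + 0.000026 + 0.000026 = 0.367309.
To 4 decimal places, D = 0.3673.

0.3673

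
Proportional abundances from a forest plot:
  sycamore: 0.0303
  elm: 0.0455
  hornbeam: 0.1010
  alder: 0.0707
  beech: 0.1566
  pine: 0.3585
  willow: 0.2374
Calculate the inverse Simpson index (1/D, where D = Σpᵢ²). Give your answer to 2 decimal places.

D = 0.0303² + 0.0455² + 0.101² + 0.0707² + 0.1566² + 0.3585² + 0.2374² = 0.000918 + 0.002070 + 0.010201 + 0.004998 + 0.024524 + 0.128522 + 0.056359 = 0.227592 (working shown to 6 dp, full precision carried).
So 1/D = 4.3938, i.e. 4.39 to 2 decimal places.

4.39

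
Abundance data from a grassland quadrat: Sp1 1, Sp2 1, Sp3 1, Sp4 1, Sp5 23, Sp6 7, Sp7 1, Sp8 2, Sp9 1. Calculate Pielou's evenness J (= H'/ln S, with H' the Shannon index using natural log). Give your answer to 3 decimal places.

0.612

Total N = 1+1+1+1+23+7+1+2+1 = 38, so the proportions are 0.02632, 0.02632, 0.02632, 0.02632, 0.60526, 0.18421, 0.02632, 0.05263, 0.02632 (working shown to 5 dp, full precision carried).
H' = −Σ pᵢ ln pᵢ = −((-0.09573) + (-0.09573) + (-0.09573) + (-0.09573) + (-0.30390) + (-0.31162) + (-0.09573) + (-0.15497) + (-0.09573)) = 1.34485.
With S = 9 species, ln S = 2.19722, so J = 1.34485/2.19722 = 0.61207, i.e. 0.612 to 3 decimal places.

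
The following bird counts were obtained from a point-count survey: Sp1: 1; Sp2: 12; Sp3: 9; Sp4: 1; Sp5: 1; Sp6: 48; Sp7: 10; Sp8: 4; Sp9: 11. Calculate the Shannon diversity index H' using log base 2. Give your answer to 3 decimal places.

Total N = 1+12+9+1+1+48+10+4+11 = 97, so the proportions are 0.01031, 0.12371, 0.09278, 0.01031, 0.01031, 0.49485, 0.10309, 0.04124, 0.1134 (working shown to 5 dp, full precision carried).
Each pᵢ log₂ pᵢ term: 0.01031×(-6.59991)=-0.06804, 0.12371×(-3.01495)=-0.37298, 0.09278×(-3.42999)=-0.31825, 0.01031×(-6.59991)=-0.06804, 0.01031×(-6.59991)=-0.06804, 0.49485×(-1.01495)=-0.50224, 0.10309×(-3.27798)=-0.33794, 0.04124×(-4.59991)=-0.18969, 0.1134×(-3.14048)=-0.35614.
Sum = -2.28136, so H' = 2.281.

2.281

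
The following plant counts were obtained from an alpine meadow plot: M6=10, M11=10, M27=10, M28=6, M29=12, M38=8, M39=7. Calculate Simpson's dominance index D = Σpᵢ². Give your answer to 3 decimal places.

Total N = 10+10+10+6+12+8+7 = 63, so the proportions are 0.15873, 0.15873, 0.15873, 0.09524, 0.19048, 0.12698, 0.11111 (working shown to 5 dp, full precision carried).
D = 0.15873² + 0.15873² + 0.15873² + 0.09524² + 0.19048² + 0.12698² + 0.11111² = 0.02520 + 0.02520 + 0.02520 + 0.00907 + 0.03628 + 0.01612 + 0.01235 = 0.14941.
To 3 decimal places, D = 0.149.

0.149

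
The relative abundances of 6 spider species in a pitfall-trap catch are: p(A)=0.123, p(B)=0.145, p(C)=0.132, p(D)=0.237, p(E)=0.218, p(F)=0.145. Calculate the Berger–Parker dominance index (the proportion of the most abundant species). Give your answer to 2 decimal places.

The largest proportion is 0.237, i.e. d = 0.24 to 2 decimal places.

0.24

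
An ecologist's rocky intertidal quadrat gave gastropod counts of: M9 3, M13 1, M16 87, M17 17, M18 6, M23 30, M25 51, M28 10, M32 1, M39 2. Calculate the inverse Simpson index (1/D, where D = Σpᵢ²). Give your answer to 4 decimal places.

Total N = 3+1+87+17+6+30+51+10+1+2 = 208, so the proportions are 0.01442308, 0.00480769, 0.41826923, 0.08173077, 0.02884615, 0.14423077, 0.24519231, 0.04807692, 0.00480769, 0.00961538 (working shown to 8 dp, full precision carried).
D = 0.01442308² + 0.00480769² + 0.41826923² + 0.08173077² + 0.02884615² + 0.14423077² + 0.24519231² + 0.04807692² + 0.00480769² + 0.00961538² = 0.00020803 + 0.00002311 + 0.17494915 + 0.00667992 + 0.00083210 + 0.02080251 + 0.06011927 + 0.00231139 + 0.00002311 + 0.00009246 = 0.26604105.
So 1/D = 3.758818, i.e. 3.7588 to 4 decimal places.

3.7588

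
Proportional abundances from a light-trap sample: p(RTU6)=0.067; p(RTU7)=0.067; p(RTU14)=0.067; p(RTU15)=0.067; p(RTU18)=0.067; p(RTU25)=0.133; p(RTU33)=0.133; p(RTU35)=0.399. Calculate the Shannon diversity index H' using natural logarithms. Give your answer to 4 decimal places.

1.8088

Each pᵢ ln pᵢ term (working shown to 6 dp, full precision carried): 0.067×(-2.703063)=-0.181105, 0.067×(-2.703063)=-0.181105, 0.067×(-2.703063)=-0.181105, 0.067×(-2.703063)=-0.181105, 0.067×(-2.703063)=-0.181105, 0.133×(-2.017406)=-0.268315, 0.133×(-2.017406)=-0.268315, 0.399×(-0.918794)=-0.366599.
Sum = -1.808755, so H' = 1.8088.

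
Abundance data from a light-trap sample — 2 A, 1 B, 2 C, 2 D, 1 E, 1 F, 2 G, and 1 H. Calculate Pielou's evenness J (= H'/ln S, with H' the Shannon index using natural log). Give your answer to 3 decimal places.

0.973

Total N = 2+1+2+2+1+1+2+1 = 12, so the proportions are 0.16667, 0.08333, 0.16667, 0.16667, 0.08333, 0.08333, 0.16667, 0.08333 (working shown to 5 dp, full precision carried).
H' = −Σ pᵢ ln pᵢ = −((-0.29863) + (-0.20708) + (-0.29863) + (-0.29863) + (-0.20708) + (-0.20708) + (-0.29863) + (-0.20708)) = 2.02281.
With S = 8 species, ln S = 2.07944, so J = 2.02281/2.07944 = 0.97277, i.e. 0.973 to 3 decimal places.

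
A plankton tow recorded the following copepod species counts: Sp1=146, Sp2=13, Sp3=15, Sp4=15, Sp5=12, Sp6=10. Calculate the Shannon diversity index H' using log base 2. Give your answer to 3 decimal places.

1.601

Total N = 146+13+15+15+12+10 = 211, so the proportions are 0.69194, 0.06161, 0.07109, 0.07109, 0.05687, 0.04739 (working shown to 5 dp, full precision carried).
Each pᵢ log₂ pᵢ term: 0.69194×(-0.53127)=-0.36761, 0.06161×(-4.02066)=-0.24772, 0.07109×(-3.81421)=-0.27115, 0.07109×(-3.81421)=-0.27115, 0.05687×(-4.13614)=-0.23523, 0.04739×(-4.39917)=-0.20849.
Sum = -1.60136, so H' = 1.601.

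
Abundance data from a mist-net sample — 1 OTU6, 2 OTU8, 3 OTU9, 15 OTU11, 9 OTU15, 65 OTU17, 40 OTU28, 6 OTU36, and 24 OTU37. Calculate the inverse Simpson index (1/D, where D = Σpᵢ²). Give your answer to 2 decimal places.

Total N = 1+2+3+15+9+65+40+6+24 = 165, so the proportions are 0.006061, 0.012121, 0.018182, 0.090909, 0.054545, 0.393939, 0.242424, 0.036364, 0.145455 (working shown to 6 dp, full precision carried).
D = 0.006061² + 0.012121² + 0.018182² + 0.090909² + 0.054545² + 0.393939² + 0.242424² + 0.036364² + 0.145455² = 0.000037 + 0.000147 + 0.000331 + 0.008264 + 0.002975 + 0.155188 + 0.058770 + 0.001322 + 0.021157 = 0.248191.
So 1/D = 4.0292, i.e. 4.03 to 2 decimal places.

4.03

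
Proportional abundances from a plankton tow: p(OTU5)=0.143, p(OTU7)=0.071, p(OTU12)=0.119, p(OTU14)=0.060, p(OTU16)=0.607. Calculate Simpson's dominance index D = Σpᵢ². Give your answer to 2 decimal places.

D = 0.143² + 0.071² + 0.119² + 0.06² + 0.607² = 0.0204 + 0.0050 + 0.0142 + 0.0036 + 0.3684 = 0.4117 (working shown to 4 dp, full precision carried).
To 2 decimal places, D = 0.41.

0.41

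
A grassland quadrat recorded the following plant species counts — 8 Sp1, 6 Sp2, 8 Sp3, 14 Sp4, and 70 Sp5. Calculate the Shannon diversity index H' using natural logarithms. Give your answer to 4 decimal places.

1.0940

Total N = 8+6+8+14+70 = 106, so the proportions are 0.075472, 0.056604, 0.075472, 0.132075, 0.660377 (working shown to 6 dp, full precision carried).
Each pᵢ ln pᵢ term: 0.075472×(-2.583998)=-0.195019, 0.056604×(-2.871680)=-0.162548, 0.075472×(-2.583998)=-0.195019, 0.132075×(-2.024382)=-0.267371, 0.660377×(-0.414944)=-0.274020.
Sum = -1.093976, so H' = 1.0940.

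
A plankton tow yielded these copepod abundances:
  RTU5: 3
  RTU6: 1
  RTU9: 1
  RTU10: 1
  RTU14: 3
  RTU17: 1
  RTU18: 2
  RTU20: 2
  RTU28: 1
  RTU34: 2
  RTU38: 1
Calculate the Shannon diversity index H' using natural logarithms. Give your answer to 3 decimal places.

Total N = 3+1+1+1+3+1+2+2+1+2+1 = 18, so the proportions are 0.16667, 0.05556, 0.05556, 0.05556, 0.16667, 0.05556, 0.11111, 0.11111, 0.05556, 0.11111, 0.05556 (working shown to 5 dp, full precision carried).
Each pᵢ ln pᵢ term: 0.16667×(-1.79176)=-0.29863, 0.05556×(-2.89037)=-0.16058, 0.05556×(-2.89037)=-0.16058, 0.05556×(-2.89037)=-0.16058, 0.16667×(-1.79176)=-0.29863, 0.05556×(-2.89037)=-0.16058, 0.11111×(-2.19722)=-0.24414, 0.11111×(-2.19722)=-0.24414, 0.05556×(-2.89037)=-0.16058, 0.11111×(-2.19722)=-0.24414, 0.05556×(-2.89037)=-0.16058.
Sum = -2.29312, so H' = 2.293.

2.293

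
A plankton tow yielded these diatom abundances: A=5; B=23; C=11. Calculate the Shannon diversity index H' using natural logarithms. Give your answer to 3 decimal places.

Total N = 5+23+11 = 39, so the proportions are 0.12821, 0.58974, 0.28205 (working shown to 5 dp, full precision carried).
Each pᵢ ln pᵢ term: 0.12821×(-2.05412)=-0.26335, 0.58974×(-0.52807)=-0.31142, 0.28205×(-1.26567)=-0.35698.
Sum = -0.93176, so H' = 0.932.

0.932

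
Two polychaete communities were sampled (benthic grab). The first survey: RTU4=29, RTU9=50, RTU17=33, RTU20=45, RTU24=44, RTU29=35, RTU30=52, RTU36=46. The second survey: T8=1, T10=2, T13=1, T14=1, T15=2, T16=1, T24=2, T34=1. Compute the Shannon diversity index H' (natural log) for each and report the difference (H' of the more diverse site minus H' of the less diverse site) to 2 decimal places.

0.04

The first survey: N=334, proportions 0.086826, 0.149701, 0.098802, 0.134731, 0.131737, 0.10479, 0.155689, 0.137725, giving H' = 2.061258 (working shown to 6 dp, full precision carried).
The second survey: N=11, proportions 0.090909, 0.181818, 0.090909, 0.090909, 0.181818, 0.090909, 0.181818, 0.090909, giving H' = 2.019815.
Difference = |2.061258 − 2.019815| = 0.041443, i.e. 0.04 to 2 decimal places.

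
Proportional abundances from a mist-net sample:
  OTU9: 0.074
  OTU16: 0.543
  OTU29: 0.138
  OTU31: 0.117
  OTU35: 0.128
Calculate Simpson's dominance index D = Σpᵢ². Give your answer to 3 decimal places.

0.349

D = 0.074² + 0.543² + 0.138² + 0.117² + 0.128² = 0.00548 + 0.29485 + 0.01904 + 0.01369 + 0.01638 = 0.34944 (working shown to 5 dp, full precision carried).
To 3 decimal places, D = 0.349.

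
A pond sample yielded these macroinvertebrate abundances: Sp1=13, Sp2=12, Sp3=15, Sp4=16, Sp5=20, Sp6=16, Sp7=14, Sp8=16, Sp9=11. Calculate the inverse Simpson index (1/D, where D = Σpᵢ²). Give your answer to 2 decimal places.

8.74

Total N = 13+12+15+16+20+16+14+16+11 = 133, so the proportions are 0.097744, 0.090226, 0.112782, 0.120301, 0.150376, 0.120301, 0.105263, 0.120301, 0.082707 (working shown to 6 dp, full precision carried).
D = 0.097744² + 0.090226² + 0.112782² + 0.120301² + 0.150376² + 0.120301² + 0.105263² + 0.120301² + 0.082707² = 0.009554 + 0.008141 + 0.012720 + 0.014472 + 0.022613 + 0.014472 + 0.011080 + 0.014472 + 0.006840 = 0.114365.
So 1/D = 8.7439, i.e. 8.74 to 2 decimal places.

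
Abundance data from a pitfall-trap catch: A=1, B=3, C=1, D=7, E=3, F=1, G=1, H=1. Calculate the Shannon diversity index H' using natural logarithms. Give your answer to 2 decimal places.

Total N = 1+3+1+7+3+1+1+1 = 18, so the proportions are 0.0556, 0.1667, 0.0556, 0.3889, 0.1667, 0.0556, 0.0556, 0.0556 (working shown to 4 dp, full precision carried).
Each pᵢ ln pᵢ term: 0.0556×(-2.8904)=-0.1606, 0.1667×(-1.7918)=-0.2986, 0.0556×(-2.8904)=-0.1606, 0.3889×(-0.9445)=-0.3673, 0.1667×(-1.7918)=-0.2986, 0.0556×(-2.8904)=-0.1606, 0.0556×(-2.8904)=-0.1606, 0.0556×(-2.8904)=-0.1606.
Sum = -1.7674, so H' = 1.77.

1.77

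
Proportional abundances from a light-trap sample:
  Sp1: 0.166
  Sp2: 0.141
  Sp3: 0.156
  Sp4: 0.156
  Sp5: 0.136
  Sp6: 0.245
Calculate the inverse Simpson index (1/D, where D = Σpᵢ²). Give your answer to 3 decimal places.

D = 0.166² + 0.141² + 0.156² + 0.156² + 0.136² + 0.245² = 0.0275560 + 0.0198810 + 0.0243360 + 0.0243360 + 0.0184960 + 0.0600250 = 0.1746300 (working shown to 7 dp, full precision carried).
So 1/D = 5.72639, i.e. 5.726 to 3 decimal places.

5.726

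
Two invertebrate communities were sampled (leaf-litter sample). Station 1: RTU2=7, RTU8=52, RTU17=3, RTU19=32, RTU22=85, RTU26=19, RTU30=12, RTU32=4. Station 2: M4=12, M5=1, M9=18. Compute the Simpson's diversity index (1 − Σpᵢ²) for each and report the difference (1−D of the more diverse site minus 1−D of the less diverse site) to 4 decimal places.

0.2362

Station 1: N=214, proportions 0.03271, 0.242991, 0.014019, 0.149533, 0.397196, 0.088785, 0.056075, 0.018692, giving 1−D = 0.748188 (working shown to 6 dp, full precision carried).
Station 2: N=31, proportions 0.387097, 0.032258, 0.580645, giving 1−D = 0.511967.
Difference = |0.748188 − 0.511967| = 0.236221, i.e. 0.2362 to 4 decimal places.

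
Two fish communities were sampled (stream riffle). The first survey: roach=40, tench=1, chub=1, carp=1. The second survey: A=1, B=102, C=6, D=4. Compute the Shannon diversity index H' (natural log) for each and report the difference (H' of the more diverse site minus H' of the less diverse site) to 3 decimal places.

The first survey: N=43, proportions 0.93023, 0.02326, 0.02326, 0.02326, giving H' = 0.32968 (working shown to 5 dp, full precision carried).
The second survey: N=113, proportions 0.00885, 0.90265, 0.0531, 0.0354, giving H' = 0.40842.
Difference = |0.32968 − 0.40842| = 0.07874, i.e. 0.079 to 3 decimal places.

0.079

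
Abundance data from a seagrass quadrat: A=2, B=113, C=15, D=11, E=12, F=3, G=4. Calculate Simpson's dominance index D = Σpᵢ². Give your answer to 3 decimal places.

0.519

Total N = 2+113+15+11+12+3+4 = 160, so the proportions are 0.0125, 0.70625, 0.09375, 0.06875, 0.075, 0.01875, 0.025 (working shown to 5 dp, full precision carried).
D = 0.0125² + 0.70625² + 0.09375² + 0.06875² + 0.075² + 0.01875² + 0.025² = 0.00016 + 0.49879 + 0.00879 + 0.00473 + 0.00562 + 0.00035 + 0.00063 = 0.51906.
To 3 decimal places, D = 0.519.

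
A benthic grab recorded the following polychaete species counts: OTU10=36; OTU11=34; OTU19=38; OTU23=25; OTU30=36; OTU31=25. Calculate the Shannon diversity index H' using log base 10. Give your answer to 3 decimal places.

Total N = 36+34+38+25+36+25 = 194, so the proportions are 0.18557, 0.17526, 0.19588, 0.12887, 0.18557, 0.12887 (working shown to 5 dp, full precision carried).
Each pᵢ log₁₀ pᵢ term: 0.18557×(-0.73150)=-0.13574, 0.17526×(-0.75632)=-0.13255, 0.19588×(-0.70802)=-0.13868, 0.12887×(-0.88986)=-0.11467, 0.18557×(-0.73150)=-0.13574, 0.12887×(-0.88986)=-0.11467.
Sum = -0.77207, so H' = 0.772.

0.772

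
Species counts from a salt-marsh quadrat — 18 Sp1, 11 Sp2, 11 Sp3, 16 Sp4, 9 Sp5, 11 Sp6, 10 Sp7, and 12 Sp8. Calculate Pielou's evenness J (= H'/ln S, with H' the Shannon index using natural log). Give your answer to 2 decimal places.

Total N = 18+11+11+16+9+11+10+12 = 98, so the proportions are 0.1837, 0.1122, 0.1122, 0.1633, 0.0918, 0.1122, 0.102, 0.1224 (working shown to 4 dp, full precision carried).
H' = −Σ pᵢ ln pᵢ = −((-0.3113) + (-0.2455) + (-0.2455) + (-0.2959) + (-0.2193) + (-0.2455) + (-0.2329) + (-0.2572)) = 2.0529.
With S = 8 species, ln S = 2.0794, so J = 2.0529/2.0794 = 0.9873, i.e. 0.99 to 2 decimal places.

0.99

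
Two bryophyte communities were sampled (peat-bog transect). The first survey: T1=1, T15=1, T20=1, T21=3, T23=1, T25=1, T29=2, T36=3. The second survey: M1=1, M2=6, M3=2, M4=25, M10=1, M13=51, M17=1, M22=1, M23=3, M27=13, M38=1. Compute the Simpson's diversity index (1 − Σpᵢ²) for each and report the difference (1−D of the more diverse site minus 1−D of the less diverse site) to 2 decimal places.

0.15

The first survey: N=13, proportions 0.07692, 0.07692, 0.07692, 0.23077, 0.07692, 0.07692, 0.15385, 0.23077, giving 1−D = 0.84024 (working shown to 5 dp, full precision carried).
The second survey: N=105, proportions 0.00952, 0.05714, 0.01905, 0.2381, 0.00952, 0.48571, 0.00952, 0.00952, 0.02857, 0.12381, 0.00952, giving 1−D = 0.68717.
Difference = |0.84024 − 0.68717| = 0.15307, i.e. 0.15 to 2 decimal places.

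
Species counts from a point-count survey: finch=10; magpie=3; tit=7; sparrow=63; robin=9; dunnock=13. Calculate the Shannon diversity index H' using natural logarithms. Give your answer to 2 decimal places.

1.28

Total N = 10+3+7+63+9+13 = 105, so the proportions are 0.0952, 0.0286, 0.0667, 0.6, 0.0857, 0.1238 (working shown to 4 dp, full precision carried).
Each pᵢ ln pᵢ term: 0.0952×(-2.3514)=-0.2239, 0.0286×(-3.5553)=-0.1016, 0.0667×(-2.7081)=-0.1805, 0.6×(-0.5108)=-0.3065, 0.0857×(-2.4567)=-0.2106, 0.1238×(-2.0890)=-0.2586.
Sum = -1.2818, so H' = 1.28.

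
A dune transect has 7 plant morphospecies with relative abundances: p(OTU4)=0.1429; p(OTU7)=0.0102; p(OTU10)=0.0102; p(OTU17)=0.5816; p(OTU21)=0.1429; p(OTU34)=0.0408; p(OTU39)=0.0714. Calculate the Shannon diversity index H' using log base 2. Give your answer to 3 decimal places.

Each pᵢ log₂ pᵢ term (working shown to 5 dp, full precision carried): 0.1429×(-2.80692)=-0.40111, 0.0102×(-6.61529)=-0.06748, 0.0102×(-6.61529)=-0.06748, 0.5816×(-0.78190)=-0.45475, 0.1429×(-2.80692)=-0.40111, 0.0408×(-4.61529)=-0.18830, 0.0714×(-3.80793)=-0.27189.
Sum = -1.85211, so H' = 1.852.

1.852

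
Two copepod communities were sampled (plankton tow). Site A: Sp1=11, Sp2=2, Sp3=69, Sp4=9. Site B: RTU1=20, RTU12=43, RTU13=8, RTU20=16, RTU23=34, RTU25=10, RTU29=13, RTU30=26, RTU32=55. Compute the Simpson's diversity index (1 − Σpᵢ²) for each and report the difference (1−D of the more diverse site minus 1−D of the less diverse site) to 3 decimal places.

Site A: N=91, proportions 0.12088, 0.02198, 0.75824, 0.0989, giving 1−D = 0.40019 (working shown to 5 dp, full precision carried).
Site B: N=225, proportions 0.08889, 0.19111, 0.03556, 0.07111, 0.15111, 0.04444, 0.05778, 0.11556, 0.24444, giving 1−D = 0.84800.
Difference = |0.40019 − 0.84800| = 0.44781, i.e. 0.448 to 3 decimal places.

0.448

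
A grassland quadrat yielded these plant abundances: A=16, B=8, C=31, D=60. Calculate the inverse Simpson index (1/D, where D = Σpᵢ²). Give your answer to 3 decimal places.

Total N = 16+8+31+60 = 115, so the proportions are 0.13913, 0.069565, 0.269565, 0.521739 (working shown to 6 dp, full precision carried).
D = 0.13913² + 0.069565² + 0.269565² + 0.521739² = 0.019357 + 0.004839 + 0.072665 + 0.272212 = 0.369074.
So 1/D = 2.70949, i.e. 2.709 to 3 decimal places.

2.709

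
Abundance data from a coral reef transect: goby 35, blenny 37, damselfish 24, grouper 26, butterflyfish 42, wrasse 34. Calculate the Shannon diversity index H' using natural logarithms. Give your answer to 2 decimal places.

Total N = 35+37+24+26+42+34 = 198, so the proportions are 0.1768, 0.1869, 0.1212, 0.1313, 0.2121, 0.1717 (working shown to 4 dp, full precision carried).
Each pᵢ ln pᵢ term: 0.1768×(-1.7329)=-0.3063, 0.1869×(-1.6773)=-0.3134, 0.1212×(-2.1102)=-0.2558, 0.1313×(-2.0302)=-0.2666, 0.2121×(-1.5506)=-0.3289, 0.1717×(-1.7619)=-0.3025.
Sum = -1.7736, so H' = 1.77.

1.77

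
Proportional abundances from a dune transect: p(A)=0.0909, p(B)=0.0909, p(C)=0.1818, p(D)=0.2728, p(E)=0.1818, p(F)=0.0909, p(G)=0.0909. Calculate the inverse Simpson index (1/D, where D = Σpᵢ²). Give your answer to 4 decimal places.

D = 0.0909² + 0.0909² + 0.1818² + 0.2728² + 0.1818² + 0.0909² + 0.0909² = 0.00826281 + 0.00826281 + 0.03305124 + 0.07441984 + 0.03305124 + 0.00826281 + 0.00826281 = 0.17357356 (working shown to 8 dp, full precision carried).
So 1/D = 5.761246, i.e. 5.7612 to 4 decimal places.

5.7612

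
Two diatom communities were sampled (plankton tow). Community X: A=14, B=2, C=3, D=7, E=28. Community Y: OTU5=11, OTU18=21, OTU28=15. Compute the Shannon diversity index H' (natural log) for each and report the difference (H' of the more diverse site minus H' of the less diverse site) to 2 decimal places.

Community X: N=54, proportions 0.2593, 0.037, 0.0556, 0.1296, 0.5185, giving H' = 1.2380 (working shown to 4 dp, full precision carried).
Community Y: N=47, proportions 0.234, 0.4468, 0.3191, giving H' = 1.0643.
Difference = |1.2380 − 1.0643| = 0.1737, i.e. 0.17 to 2 decimal places.

0.17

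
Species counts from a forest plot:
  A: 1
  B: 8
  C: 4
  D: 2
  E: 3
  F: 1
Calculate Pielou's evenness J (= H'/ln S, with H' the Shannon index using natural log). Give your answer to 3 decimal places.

Total N = 1+8+4+2+3+1 = 19, so the proportions are 0.05263, 0.42105, 0.21053, 0.10526, 0.15789, 0.05263 (working shown to 5 dp, full precision carried).
H' = −Σ pᵢ ln pᵢ = −((-0.15497) + (-0.36421) + (-0.32803) + (-0.23698) + (-0.29145) + (-0.15497)) = 1.53061.
With S = 6 species, ln S = 1.79176, so J = 1.53061/1.79176 = 0.85425, i.e. 0.854 to 3 decimal places.

0.854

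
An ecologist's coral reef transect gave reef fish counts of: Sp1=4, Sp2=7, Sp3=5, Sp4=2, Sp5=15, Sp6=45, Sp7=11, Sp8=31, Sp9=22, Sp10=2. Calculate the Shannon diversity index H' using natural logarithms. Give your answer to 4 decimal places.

Total N = 4+7+5+2+15+45+11+31+22+2 = 144, so the proportions are 0.027778, 0.048611, 0.034722, 0.013889, 0.104167, 0.3125, 0.076389, 0.215278, 0.152778, 0.013889 (working shown to 6 dp, full precision carried).
Each pᵢ ln pᵢ term: 0.027778×(-3.583519)=-0.099542, 0.048611×(-3.023903)=-0.146995, 0.034722×(-3.360375)=-0.116680, 0.013889×(-4.276666)=-0.059398, 0.104167×(-2.261763)=-0.235600, 0.3125×(-1.163151)=-0.363485, 0.076389×(-2.571918)=-0.196466, 0.215278×(-1.535826)=-0.330629, 0.152778×(-1.878771)=-0.287034, 0.013889×(-4.276666)=-0.059398.
Sum = -1.895228, so H' = 1.8952.

1.8952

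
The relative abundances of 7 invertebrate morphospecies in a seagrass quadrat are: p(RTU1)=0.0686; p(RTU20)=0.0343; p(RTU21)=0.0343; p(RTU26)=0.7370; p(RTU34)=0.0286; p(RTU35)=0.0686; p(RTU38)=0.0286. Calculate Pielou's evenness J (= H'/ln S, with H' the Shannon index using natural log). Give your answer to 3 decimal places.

0.528

H' = −Σ pᵢ ln pᵢ = −((-0.18381) + (-0.11568) + (-0.11568) + (-0.22491) + (-0.10165) + (-0.18381) + (-0.10165)) = 1.02720 (working shown to 5 dp, full precision carried).
With S = 7 species, ln S = 1.94591, so J = 1.02720/1.94591 = 0.52788, i.e. 0.528 to 3 decimal places.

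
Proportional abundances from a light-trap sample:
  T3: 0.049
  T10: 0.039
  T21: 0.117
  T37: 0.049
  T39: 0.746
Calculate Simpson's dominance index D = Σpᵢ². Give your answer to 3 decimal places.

0.577

D = 0.049² + 0.039² + 0.117² + 0.049² + 0.746² = 0.00240 + 0.00152 + 0.01369 + 0.00240 + 0.55652 = 0.57653 (working shown to 5 dp, full precision carried).
To 3 decimal places, D = 0.577.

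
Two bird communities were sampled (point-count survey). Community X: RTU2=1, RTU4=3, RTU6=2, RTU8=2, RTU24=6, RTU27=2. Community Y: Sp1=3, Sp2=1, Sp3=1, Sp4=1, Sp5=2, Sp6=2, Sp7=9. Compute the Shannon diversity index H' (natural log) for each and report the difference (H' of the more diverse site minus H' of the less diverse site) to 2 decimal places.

0.05

Community X: N=16, proportions 0.0625, 0.1875, 0.125, 0.125, 0.375, 0.125, giving H' = 1.6348 (working shown to 4 dp, full precision carried).
Community Y: N=19, proportions 0.1579, 0.0526, 0.0526, 0.0526, 0.1053, 0.1053, 0.4737, giving H' = 1.5843.
Difference = |1.6348 − 1.5843| = 0.0505, i.e. 0.05 to 2 decimal places.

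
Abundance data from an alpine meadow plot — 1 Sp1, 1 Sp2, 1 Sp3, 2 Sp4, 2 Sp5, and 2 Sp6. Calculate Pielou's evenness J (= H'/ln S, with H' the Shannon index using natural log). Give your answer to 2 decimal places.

Total N = 1+1+1+2+2+2 = 9, so the proportions are 0.1111, 0.1111, 0.1111, 0.2222, 0.2222, 0.2222 (working shown to 4 dp, full precision carried).
H' = −Σ pᵢ ln pᵢ = −((-0.2441) + (-0.2441) + (-0.2441) + (-0.3342) + (-0.3342) + (-0.3342)) = 1.7351.
With S = 6 species, ln S = 1.7918, so J = 1.7351/1.7918 = 0.9684, i.e. 0.97 to 2 decimal places.

0.97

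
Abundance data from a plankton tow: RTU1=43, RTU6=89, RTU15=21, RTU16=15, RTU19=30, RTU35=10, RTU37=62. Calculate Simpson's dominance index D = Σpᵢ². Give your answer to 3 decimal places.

Total N = 43+89+21+15+30+10+62 = 270, so the proportions are 0.15926, 0.32963, 0.07778, 0.05556, 0.11111, 0.03704, 0.22963 (working shown to 5 dp, full precision carried).
D = 0.15926² + 0.32963² + 0.07778² + 0.05556² + 0.11111² + 0.03704² + 0.22963² = 0.02536 + 0.10866 + 0.00605 + 0.00309 + 0.01235 + 0.00137 + 0.05273 = 0.20960.
To 3 decimal places, D = 0.210.

0.210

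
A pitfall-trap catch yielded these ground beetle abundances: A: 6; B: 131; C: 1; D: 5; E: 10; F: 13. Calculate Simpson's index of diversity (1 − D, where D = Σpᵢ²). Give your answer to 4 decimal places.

0.3652

Total N = 6+131+1+5+10+13 = 166, so the proportions are 0.036145, 0.789157, 0.006024, 0.03012, 0.060241, 0.078313 (working shown to 6 dp, full precision carried).
D = 0.036145² + 0.789157² + 0.006024² + 0.03012² + 0.060241² + 0.078313² = 0.001306 + 0.622768 + 0.000036 + 0.000907 + 0.003629 + 0.006133 = 0.634780.
So 1 − D = 0.365220, i.e. 0.3652 to 4 decimal places.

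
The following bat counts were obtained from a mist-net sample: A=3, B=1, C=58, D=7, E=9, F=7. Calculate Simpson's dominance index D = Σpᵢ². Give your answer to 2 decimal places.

Total N = 3+1+58+7+9+7 = 85, so the proportions are 0.0353, 0.0118, 0.6824, 0.0824, 0.1059, 0.0824 (working shown to 4 dp, full precision carried).
D = 0.0353² + 0.0118² + 0.6824² + 0.0824² + 0.1059² + 0.0824² = 0.0012 + 0.0001 + 0.4656 + 0.0068 + 0.0112 + 0.0068 = 0.4918.
To 2 decimal places, D = 0.49.

0.49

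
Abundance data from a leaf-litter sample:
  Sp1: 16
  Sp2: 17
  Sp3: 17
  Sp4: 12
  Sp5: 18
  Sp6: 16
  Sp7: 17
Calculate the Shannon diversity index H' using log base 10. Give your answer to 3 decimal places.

0.842

Total N = 16+17+17+12+18+16+17 = 113, so the proportions are 0.14159, 0.15044, 0.15044, 0.10619, 0.15929, 0.14159, 0.15044 (working shown to 5 dp, full precision carried).
Each pᵢ log₁₀ pᵢ term: 0.14159×(-0.84896)=-0.12021, 0.15044×(-0.82263)=-0.12376, 0.15044×(-0.82263)=-0.12376, 0.10619×(-0.97390)=-0.10342, 0.15929×(-0.79781)=-0.12708, 0.14159×(-0.84896)=-0.12021, 0.15044×(-0.82263)=-0.12376.
Sum = -0.84220, so H' = 0.842.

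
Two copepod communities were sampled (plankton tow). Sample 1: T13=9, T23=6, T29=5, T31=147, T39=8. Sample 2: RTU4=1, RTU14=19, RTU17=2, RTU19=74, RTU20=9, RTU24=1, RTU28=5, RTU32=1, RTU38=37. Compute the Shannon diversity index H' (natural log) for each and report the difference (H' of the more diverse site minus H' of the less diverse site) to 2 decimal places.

Sample 1: N=175, proportions 0.05143, 0.03429, 0.02857, 0.84, 0.04571, giving H' = 0.65735 (working shown to 5 dp, full precision carried).
Sample 2: N=149, proportions 0.00671, 0.12752, 0.01342, 0.49664, 0.0604, 0.00671, 0.03356, 0.00671, 0.24832, giving H' = 1.39819.
Difference = |0.65735 − 1.39819| = 0.74084, i.e. 0.74 to 2 decimal places.

0.74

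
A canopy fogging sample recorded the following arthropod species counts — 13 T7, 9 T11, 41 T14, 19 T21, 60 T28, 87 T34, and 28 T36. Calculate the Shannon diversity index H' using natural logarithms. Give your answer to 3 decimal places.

Total N = 13+9+41+19+60+87+28 = 257, so the proportions are 0.05058, 0.03502, 0.15953, 0.07393, 0.23346, 0.33852, 0.10895 (working shown to 5 dp, full precision carried).
Each pᵢ ln pᵢ term: 0.05058×(-2.98413)=-0.15095, 0.03502×(-3.35185)=-0.11738, 0.15953×(-1.83550)=-0.29282, 0.07393×(-2.60464)=-0.19256, 0.23346×(-1.45473)=-0.33963, 0.33852×(-1.08317)=-0.36668, 0.10895×(-2.21687)=-0.24153.
Sum = -1.70154, so H' = 1.702.

1.702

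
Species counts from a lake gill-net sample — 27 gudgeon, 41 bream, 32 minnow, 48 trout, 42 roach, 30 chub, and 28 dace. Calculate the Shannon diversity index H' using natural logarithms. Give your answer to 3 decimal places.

Total N = 27+41+32+48+42+30+28 = 248, so the proportions are 0.10887, 0.16532, 0.12903, 0.19355, 0.16935, 0.12097, 0.1129 (working shown to 5 dp, full precision carried).
Each pᵢ ln pᵢ term: 0.10887×(-2.21759)=-0.24143, 0.16532×(-1.79986)=-0.29756, 0.12903×(-2.04769)=-0.26422, 0.19355×(-1.64223)=-0.31785, 0.16935×(-1.77576)=-0.30073, 0.12097×(-2.11223)=-0.25551, 0.1129×(-2.18122)=-0.24627.
Sum = -1.92357, so H' = 1.924.

1.924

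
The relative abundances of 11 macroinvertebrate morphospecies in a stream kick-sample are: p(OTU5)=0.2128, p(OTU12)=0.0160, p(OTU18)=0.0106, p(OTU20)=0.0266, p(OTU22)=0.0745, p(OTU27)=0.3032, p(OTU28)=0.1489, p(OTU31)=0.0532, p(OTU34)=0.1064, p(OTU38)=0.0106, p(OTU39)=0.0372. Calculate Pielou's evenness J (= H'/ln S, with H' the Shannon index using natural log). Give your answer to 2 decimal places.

0.81

H' = −Σ pᵢ ln pᵢ = −((-0.3293) + (-0.0662) + (-0.0482) + (-0.0965) + (-0.1935) + (-0.3618) + (-0.2836) + (-0.1561) + (-0.2384) + (-0.0482) + (-0.1224)) = 1.9441 (working shown to 4 dp, full precision carried).
With S = 11 species, ln S = 2.3979, so J = 1.9441/2.3979 = 0.8108, i.e. 0.81 to 2 decimal places.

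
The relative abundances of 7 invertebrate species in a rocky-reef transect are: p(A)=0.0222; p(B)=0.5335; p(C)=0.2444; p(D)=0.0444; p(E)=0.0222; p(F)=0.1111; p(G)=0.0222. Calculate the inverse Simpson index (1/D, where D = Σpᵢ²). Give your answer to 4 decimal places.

D = 0.0222² + 0.5335² + 0.2444² + 0.0444² + 0.0222² + 0.1111² + 0.0222² = 0.0004928 + 0.2846222 + 0.0597314 + 0.0019714 + 0.0004928 + 0.0123432 + 0.0004928 = 0.3601467 (working shown to 7 dp, full precision carried).
So 1/D = 2.776646, i.e. 2.7766 to 4 decimal places.

2.7766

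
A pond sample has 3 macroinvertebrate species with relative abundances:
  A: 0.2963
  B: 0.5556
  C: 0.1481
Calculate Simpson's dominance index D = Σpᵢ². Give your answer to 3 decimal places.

0.418

D = 0.2963² + 0.5556² + 0.1481² = 0.08779 + 0.30869 + 0.02193 = 0.41842 (working shown to 5 dp, full precision carried).
To 3 decimal places, D = 0.418.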